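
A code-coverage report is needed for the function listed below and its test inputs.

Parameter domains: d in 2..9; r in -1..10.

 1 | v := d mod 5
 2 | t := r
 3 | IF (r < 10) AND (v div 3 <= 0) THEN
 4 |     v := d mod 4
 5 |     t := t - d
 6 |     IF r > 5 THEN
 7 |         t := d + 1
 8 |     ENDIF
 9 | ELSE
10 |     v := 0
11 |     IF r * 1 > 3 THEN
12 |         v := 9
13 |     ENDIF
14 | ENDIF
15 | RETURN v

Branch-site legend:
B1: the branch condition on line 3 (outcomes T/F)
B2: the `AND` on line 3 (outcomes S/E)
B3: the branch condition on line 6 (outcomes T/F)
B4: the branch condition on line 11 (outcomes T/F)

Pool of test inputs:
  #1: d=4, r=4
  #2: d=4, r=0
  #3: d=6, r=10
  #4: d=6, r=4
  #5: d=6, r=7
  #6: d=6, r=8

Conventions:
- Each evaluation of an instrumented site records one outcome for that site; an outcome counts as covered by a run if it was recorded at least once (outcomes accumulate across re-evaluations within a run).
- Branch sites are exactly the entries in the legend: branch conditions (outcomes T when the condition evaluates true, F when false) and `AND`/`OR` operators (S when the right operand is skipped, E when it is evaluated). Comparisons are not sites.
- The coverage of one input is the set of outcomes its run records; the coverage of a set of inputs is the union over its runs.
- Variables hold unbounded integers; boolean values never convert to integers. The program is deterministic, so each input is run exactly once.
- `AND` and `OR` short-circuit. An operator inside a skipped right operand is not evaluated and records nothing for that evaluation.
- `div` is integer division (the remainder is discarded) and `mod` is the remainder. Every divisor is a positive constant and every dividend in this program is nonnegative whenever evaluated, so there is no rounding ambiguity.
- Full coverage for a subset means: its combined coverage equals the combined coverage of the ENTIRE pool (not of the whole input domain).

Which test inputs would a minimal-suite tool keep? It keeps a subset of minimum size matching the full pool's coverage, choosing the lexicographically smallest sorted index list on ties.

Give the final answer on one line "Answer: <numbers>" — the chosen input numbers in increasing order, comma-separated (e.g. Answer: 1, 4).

run #1 (d=4, r=4) runs B2->E, B1->F, B4->T; records B1=F, B2=E, B4=T
run #2 (d=4, r=0) runs B2->E, B1->F, B4->F; records B1=F, B2=E, B4=F
run #3 (d=6, r=10) runs B2->S, B1->F, B4->T; records B1=F, B2=S, B4=T
run #4 (d=6, r=4) runs B2->E, B1->T, B3->F; records B1=T, B2=E, B3=F
run #5 (d=6, r=7) runs B2->E, B1->T, B3->T; records B1=T, B2=E, B3=T
run #6 (d=6, r=8) runs B2->E, B1->T, B3->T; records B1=T, B2=E, B3=T
pool-wide coverage (8 outcomes): B1=T, B1=F, B2=S, B2=E, B3=T, B3=F, B4=T, B4=F
checked all size-1 subsets: none covers 8 outcomes (max 3/8)
checked all size-2 subsets: none covers 8 outcomes (max 6/8)
checked all size-3 subsets: none covers 8 outcomes (max 7/8)
at size 4, {2, 3, 4, 5} reaches all 8 outcomes; every lexicographically earlier size-4 subset fails

Answer: 2, 3, 4, 5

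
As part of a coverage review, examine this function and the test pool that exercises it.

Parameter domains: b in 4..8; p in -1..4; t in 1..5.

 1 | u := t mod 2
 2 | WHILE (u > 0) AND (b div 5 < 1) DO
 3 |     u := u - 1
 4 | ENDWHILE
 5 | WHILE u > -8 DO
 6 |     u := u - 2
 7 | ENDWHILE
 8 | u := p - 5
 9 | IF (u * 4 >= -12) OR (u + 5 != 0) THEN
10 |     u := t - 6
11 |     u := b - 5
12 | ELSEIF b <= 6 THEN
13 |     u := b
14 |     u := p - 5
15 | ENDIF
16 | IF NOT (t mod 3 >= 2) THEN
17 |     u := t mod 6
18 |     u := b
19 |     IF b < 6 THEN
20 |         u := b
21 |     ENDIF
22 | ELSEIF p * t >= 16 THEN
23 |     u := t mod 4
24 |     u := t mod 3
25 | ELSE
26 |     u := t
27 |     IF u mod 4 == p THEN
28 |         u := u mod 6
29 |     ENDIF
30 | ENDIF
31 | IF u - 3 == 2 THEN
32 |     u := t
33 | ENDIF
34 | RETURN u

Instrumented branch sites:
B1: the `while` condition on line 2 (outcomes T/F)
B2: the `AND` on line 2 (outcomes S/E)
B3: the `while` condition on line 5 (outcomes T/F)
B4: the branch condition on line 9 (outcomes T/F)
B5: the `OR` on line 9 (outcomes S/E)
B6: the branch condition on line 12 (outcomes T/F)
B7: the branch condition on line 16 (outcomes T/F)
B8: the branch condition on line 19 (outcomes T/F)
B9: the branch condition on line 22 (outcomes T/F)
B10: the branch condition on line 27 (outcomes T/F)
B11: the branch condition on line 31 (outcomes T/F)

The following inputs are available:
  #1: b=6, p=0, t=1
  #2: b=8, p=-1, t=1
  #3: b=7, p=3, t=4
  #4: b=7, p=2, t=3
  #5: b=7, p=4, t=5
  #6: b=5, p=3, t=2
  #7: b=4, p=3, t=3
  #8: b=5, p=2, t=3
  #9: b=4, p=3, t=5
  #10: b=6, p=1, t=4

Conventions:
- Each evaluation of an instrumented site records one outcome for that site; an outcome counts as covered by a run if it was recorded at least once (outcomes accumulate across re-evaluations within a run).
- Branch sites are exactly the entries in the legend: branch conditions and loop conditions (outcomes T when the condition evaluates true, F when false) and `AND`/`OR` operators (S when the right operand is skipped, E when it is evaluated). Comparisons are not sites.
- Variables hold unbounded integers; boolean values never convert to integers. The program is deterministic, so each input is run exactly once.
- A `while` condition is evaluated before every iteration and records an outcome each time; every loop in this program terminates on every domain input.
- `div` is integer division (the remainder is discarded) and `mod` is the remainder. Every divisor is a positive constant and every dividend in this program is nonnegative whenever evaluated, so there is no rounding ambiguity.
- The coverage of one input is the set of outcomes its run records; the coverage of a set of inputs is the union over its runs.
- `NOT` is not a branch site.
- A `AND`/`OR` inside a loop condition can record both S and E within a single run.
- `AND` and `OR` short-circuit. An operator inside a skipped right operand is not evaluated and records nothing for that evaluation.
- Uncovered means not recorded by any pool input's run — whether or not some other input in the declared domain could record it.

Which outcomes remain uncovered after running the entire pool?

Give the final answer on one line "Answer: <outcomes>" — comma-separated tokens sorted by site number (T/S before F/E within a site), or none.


input #1 (b=6, p=0, t=1): events B2->E, B1->F, B3->T, B3->T, B3->T, B3->T, B3->T, B3->F, B5->E, B4->F, B6->T, B7->T, B8->F, B11->F; covers B1=F, B2=E, B3=T, B3=F, B4=F, B5=E, B6=T, B7=T, B8=F, B11=F
input #2 (b=8, p=-1, t=1): events B2->E, B1->F, B3->T, B3->T, B3->T, B3->T, B3->T, B3->F, B5->E, B4->T, B7->T, B8->F, B11->F; covers B1=F, B2=E, B3=T, B3=F, B4=T, B5=E, B7=T, B8=F, B11=F
input #3 (b=7, p=3, t=4): events B2->S, B1->F, B3->T, B3->T, B3->T, B3->T, B3->F, B5->S, B4->T, B7->T, B8->F, B11->F; covers B1=F, B2=S, B3=T, B3=F, B4=T, B5=S, B7=T, B8=F, B11=F
input #4 (b=7, p=2, t=3): events B2->E, B1->F, B3->T, B3->T, B3->T, B3->T, B3->T, B3->F, B5->S, B4->T, B7->T, B8->F, B11->F; covers B1=F, B2=E, B3=T, B3=F, B4=T, B5=S, B7=T, B8=F, B11=F
input #5 (b=7, p=4, t=5): events B2->E, B1->F, B3->T, B3->T, B3->T, B3->T, B3->T, B3->F, B5->S, B4->T, B7->F, B9->T, B11->F; covers B1=F, B2=E, B3=T, B3=F, B4=T, B5=S, B7=F, B9=T, B11=F
input #6 (b=5, p=3, t=2): events B2->S, B1->F, B3->T, B3->T, B3->T, B3->T, B3->F, B5->S, B4->T, B7->F, B9->F, B10->F, B11->F; covers B1=F, B2=S, B3=T, B3=F, B4=T, B5=S, B7=F, B9=F, B10=F, B11=F
input #7 (b=4, p=3, t=3): events B2->E, B1->T, B2->S, B1->F, B3->T, B3->T, B3->T, B3->T, B3->F, B5->S, B4->T, B7->T, B8->T, B11->F; covers B1=T, B1=F, B2=S, B2=E, B3=T, B3=F, B4=T, B5=S, B7=T, B8=T, B11=F
input #8 (b=5, p=2, t=3): events B2->E, B1->F, B3->T, B3->T, B3->T, B3->T, B3->T, B3->F, B5->S, B4->T, B7->T, B8->T, B11->T; covers B1=F, B2=E, B3=T, B3=F, B4=T, B5=S, B7=T, B8=T, B11=T
input #9 (b=4, p=3, t=5): events B2->E, B1->T, B2->S, B1->F, B3->T, B3->T, B3->T, B3->T, B3->F, B5->S, B4->T, B7->F, B9->F, B10->F, ...; covers B1=T, B1=F, B2=S, B2=E, B3=T, B3=F, B4=T, B5=S, B7=F, B9=F, B10=F, B11=T
input #10 (b=6, p=1, t=4): events B2->S, B1->F, B3->T, B3->T, B3->T, B3->T, B3->F, B5->E, B4->T, B7->T, B8->F, B11->F; covers B1=F, B2=S, B3=T, B3=F, B4=T, B5=E, B7=T, B8=F, B11=F
union over the pool: B1=T, B1=F, B2=S, B2=E, B3=T, B3=F, B4=T, B4=F, B5=S, B5=E, B6=T, B7=T, B7=F, B8=T, B8=F, B9=T, B9=F, B10=F, B11=T, B11=F
uncovered (2 of 22): B6=F, B10=T
Answer: B6=F, B10=T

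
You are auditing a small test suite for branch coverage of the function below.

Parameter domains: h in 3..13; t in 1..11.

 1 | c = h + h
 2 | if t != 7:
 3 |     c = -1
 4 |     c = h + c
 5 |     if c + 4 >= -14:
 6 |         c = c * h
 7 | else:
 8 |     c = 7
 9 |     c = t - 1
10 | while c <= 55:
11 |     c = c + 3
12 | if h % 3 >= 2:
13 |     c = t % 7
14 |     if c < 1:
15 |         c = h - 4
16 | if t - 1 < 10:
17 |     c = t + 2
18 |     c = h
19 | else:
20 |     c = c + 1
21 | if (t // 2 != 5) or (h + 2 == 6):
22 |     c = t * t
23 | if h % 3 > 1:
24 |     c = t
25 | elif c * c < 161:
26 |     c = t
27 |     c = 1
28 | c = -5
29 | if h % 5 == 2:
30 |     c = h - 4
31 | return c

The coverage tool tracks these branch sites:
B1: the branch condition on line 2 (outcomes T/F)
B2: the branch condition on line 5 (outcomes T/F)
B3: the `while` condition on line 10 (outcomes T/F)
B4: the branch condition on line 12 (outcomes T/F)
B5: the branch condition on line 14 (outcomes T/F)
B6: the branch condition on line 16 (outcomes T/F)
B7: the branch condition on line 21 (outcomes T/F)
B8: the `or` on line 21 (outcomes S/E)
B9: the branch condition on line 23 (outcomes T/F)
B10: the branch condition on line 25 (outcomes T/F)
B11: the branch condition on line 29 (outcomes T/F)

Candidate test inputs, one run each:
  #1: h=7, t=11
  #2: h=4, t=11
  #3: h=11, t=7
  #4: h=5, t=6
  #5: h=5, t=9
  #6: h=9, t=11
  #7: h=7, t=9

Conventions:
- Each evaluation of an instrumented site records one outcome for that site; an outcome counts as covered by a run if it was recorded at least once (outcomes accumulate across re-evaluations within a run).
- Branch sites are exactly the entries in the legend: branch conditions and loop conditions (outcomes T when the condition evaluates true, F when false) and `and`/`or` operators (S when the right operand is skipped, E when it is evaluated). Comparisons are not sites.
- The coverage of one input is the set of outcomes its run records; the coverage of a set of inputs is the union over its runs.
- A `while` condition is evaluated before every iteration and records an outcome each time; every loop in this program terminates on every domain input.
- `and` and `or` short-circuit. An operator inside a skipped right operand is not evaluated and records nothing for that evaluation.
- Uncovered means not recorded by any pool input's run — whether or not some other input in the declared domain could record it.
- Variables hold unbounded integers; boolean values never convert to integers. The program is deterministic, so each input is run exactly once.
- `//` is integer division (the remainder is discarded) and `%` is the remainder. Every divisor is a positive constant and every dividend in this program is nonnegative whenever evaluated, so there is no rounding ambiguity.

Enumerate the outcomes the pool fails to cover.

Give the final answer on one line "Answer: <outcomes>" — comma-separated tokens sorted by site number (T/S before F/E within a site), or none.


#1 (h=7, t=11) -> covered: B1=T, B2=T, B3=T, B3=F, B4=F, B6=F, B7=F, B8=E, B9=F, B10=F, B11=T
#2 (h=4, t=11) -> covered: B1=T, B2=T, B3=T, B3=F, B4=F, B6=F, B7=T, B8=E, B9=F, B10=F, B11=F
#3 (h=11, t=7) -> covered: B1=F, B3=T, B3=F, B4=T, B5=T, B6=T, B7=T, B8=S, B9=T, B11=F
#4 (h=5, t=6) -> covered: B1=T, B2=T, B3=T, B3=F, B4=T, B5=F, B6=T, B7=T, B8=S, B9=T, B11=F
#5 (h=5, t=9) -> covered: B1=T, B2=T, B3=T, B3=F, B4=T, B5=F, B6=T, B7=T, B8=S, B9=T, B11=F
#6 (h=9, t=11) -> covered: B1=T, B2=T, B3=F, B4=F, B6=F, B7=F, B8=E, B9=F, B10=F, B11=F
#7 (h=7, t=9) -> covered: B1=T, B2=T, B3=T, B3=F, B4=F, B6=T, B7=T, B8=S, B9=F, B10=F, B11=T
union over the pool: B1=T, B1=F, B2=T, B3=T, B3=F, B4=T, B4=F, B5=T, B5=F, B6=T, B6=F, B7=T, B7=F, B8=S, B8=E, B9=T, B9=F, B10=F, B11=T, B11=F
uncovered (2 of 22): B2=F, B10=T
Answer: B2=F, B10=T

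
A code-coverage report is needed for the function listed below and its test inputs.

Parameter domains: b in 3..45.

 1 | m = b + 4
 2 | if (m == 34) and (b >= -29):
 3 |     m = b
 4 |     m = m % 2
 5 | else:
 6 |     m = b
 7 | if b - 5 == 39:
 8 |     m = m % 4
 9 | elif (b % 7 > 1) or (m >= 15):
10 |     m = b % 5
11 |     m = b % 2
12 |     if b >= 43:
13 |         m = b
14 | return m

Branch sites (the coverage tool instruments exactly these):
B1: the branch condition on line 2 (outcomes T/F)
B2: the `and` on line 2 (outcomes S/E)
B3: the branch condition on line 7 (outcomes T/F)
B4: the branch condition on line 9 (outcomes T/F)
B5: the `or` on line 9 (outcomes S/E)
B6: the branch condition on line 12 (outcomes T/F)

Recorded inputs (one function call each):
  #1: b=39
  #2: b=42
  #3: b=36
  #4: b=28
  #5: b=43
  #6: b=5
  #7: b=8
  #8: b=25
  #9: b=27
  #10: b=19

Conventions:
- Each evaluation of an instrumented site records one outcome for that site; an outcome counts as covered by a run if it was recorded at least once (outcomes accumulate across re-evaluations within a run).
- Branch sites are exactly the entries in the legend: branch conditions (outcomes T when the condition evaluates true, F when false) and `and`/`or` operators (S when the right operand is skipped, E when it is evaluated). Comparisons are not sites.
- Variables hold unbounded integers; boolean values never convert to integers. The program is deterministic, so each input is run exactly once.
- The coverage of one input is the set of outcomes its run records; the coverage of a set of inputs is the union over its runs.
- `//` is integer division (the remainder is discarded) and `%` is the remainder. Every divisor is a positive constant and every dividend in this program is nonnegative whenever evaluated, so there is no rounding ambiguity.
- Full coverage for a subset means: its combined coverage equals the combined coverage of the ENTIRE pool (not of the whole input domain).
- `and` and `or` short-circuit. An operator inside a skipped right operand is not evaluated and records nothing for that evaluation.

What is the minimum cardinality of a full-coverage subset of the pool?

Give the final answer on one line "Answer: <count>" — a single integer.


input #1, b=39: events B2->S, B1->F, B3->F, B5->S, B4->T, B6->F; outcomes B1=F, B2=S, B3=F, B4=T, B5=S, B6=F
input #2, b=42: events B2->S, B1->F, B3->F, B5->E, B4->T, B6->F; outcomes B1=F, B2=S, B3=F, B4=T, B5=E, B6=F
input #3, b=36: events B2->S, B1->F, B3->F, B5->E, B4->T, B6->F; outcomes B1=F, B2=S, B3=F, B4=T, B5=E, B6=F
input #4, b=28: events B2->S, B1->F, B3->F, B5->E, B4->T, B6->F; outcomes B1=F, B2=S, B3=F, B4=T, B5=E, B6=F
input #5, b=43: events B2->S, B1->F, B3->F, B5->E, B4->T, B6->T; outcomes B1=F, B2=S, B3=F, B4=T, B5=E, B6=T
input #6, b=5: events B2->S, B1->F, B3->F, B5->S, B4->T, B6->F; outcomes B1=F, B2=S, B3=F, B4=T, B5=S, B6=F
input #7, b=8: events B2->S, B1->F, B3->F, B5->E, B4->F; outcomes B1=F, B2=S, B3=F, B4=F, B5=E
input #8, b=25: events B2->S, B1->F, B3->F, B5->S, B4->T, B6->F; outcomes B1=F, B2=S, B3=F, B4=T, B5=S, B6=F
input #9, b=27: events B2->S, B1->F, B3->F, B5->S, B4->T, B6->F; outcomes B1=F, B2=S, B3=F, B4=T, B5=S, B6=F
input #10, b=19: events B2->S, B1->F, B3->F, B5->S, B4->T, B6->F; outcomes B1=F, B2=S, B3=F, B4=T, B5=S, B6=F
union over all inputs: B1=F, B2=S, B3=F, B4=T, B4=F, B5=S, B5=E, B6=T, B6=F (9 outcomes)
checked all size-1 subsets: none covers 9 outcomes (max 6/9)
checked all size-2 subsets: none covers 9 outcomes (max 8/9)
size 3: inputs {1, 5, 7} cover all 9 outcomes, and no lexicographically smaller subset of this size does
Answer: 3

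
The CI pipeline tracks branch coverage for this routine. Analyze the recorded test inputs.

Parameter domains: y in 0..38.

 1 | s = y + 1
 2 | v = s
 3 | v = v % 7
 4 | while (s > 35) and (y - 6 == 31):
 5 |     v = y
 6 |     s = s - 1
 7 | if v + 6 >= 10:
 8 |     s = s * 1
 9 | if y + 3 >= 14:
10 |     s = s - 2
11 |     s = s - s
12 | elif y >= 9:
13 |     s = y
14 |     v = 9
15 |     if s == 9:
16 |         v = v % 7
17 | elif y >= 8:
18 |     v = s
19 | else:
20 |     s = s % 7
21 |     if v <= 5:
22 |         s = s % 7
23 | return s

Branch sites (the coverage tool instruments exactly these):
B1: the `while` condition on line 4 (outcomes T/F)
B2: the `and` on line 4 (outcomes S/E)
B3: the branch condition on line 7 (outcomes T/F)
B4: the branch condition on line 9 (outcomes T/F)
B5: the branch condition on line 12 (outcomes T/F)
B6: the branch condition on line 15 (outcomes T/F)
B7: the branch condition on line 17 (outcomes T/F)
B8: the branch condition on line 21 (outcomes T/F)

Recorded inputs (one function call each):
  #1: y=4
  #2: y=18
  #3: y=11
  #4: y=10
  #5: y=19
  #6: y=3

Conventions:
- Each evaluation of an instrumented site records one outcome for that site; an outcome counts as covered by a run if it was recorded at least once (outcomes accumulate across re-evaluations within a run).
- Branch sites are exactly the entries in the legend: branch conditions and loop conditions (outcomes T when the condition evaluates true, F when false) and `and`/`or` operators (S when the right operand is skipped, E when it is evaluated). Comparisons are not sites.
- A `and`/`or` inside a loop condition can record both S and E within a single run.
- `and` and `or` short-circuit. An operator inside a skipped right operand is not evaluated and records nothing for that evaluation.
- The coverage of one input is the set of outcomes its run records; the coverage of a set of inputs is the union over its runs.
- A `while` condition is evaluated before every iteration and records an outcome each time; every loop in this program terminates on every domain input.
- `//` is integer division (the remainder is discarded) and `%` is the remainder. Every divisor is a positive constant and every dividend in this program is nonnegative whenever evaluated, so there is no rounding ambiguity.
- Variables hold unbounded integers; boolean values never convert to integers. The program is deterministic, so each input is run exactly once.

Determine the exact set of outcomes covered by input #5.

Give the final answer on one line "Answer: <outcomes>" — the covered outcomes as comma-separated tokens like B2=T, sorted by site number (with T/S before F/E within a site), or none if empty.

Tracing the run of input #5 (y=19):
  B2->S, B1->F, B3->T, B4->T
distinct outcomes covered: B1=F, B2=S, B3=T, B4=T

Answer: B1=F, B2=S, B3=T, B4=T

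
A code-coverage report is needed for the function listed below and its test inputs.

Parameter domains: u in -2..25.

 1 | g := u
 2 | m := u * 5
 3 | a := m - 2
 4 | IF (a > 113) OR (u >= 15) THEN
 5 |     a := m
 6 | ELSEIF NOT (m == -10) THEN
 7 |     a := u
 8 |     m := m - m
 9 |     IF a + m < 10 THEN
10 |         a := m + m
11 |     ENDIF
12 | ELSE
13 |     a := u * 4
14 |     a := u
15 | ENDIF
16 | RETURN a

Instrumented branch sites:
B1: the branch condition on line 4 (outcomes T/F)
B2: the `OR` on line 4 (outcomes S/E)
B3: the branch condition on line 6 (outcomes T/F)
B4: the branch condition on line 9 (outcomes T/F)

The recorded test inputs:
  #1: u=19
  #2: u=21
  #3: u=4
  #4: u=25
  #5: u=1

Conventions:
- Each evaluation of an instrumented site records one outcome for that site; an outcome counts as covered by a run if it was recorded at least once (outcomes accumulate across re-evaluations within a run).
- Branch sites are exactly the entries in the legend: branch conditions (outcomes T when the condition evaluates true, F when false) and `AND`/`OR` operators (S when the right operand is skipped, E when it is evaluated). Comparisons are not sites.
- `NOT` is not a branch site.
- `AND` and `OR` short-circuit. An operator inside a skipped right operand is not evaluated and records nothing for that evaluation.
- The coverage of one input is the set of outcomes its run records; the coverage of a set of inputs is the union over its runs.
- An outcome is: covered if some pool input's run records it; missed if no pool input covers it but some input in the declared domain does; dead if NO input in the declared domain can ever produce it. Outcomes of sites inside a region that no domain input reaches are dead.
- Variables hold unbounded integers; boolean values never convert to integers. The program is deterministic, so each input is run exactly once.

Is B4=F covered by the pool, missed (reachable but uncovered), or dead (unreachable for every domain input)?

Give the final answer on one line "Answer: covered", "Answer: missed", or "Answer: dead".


no pool input records B4=F
but domain input (u=10) does record it -> reachable, so missed
Answer: missed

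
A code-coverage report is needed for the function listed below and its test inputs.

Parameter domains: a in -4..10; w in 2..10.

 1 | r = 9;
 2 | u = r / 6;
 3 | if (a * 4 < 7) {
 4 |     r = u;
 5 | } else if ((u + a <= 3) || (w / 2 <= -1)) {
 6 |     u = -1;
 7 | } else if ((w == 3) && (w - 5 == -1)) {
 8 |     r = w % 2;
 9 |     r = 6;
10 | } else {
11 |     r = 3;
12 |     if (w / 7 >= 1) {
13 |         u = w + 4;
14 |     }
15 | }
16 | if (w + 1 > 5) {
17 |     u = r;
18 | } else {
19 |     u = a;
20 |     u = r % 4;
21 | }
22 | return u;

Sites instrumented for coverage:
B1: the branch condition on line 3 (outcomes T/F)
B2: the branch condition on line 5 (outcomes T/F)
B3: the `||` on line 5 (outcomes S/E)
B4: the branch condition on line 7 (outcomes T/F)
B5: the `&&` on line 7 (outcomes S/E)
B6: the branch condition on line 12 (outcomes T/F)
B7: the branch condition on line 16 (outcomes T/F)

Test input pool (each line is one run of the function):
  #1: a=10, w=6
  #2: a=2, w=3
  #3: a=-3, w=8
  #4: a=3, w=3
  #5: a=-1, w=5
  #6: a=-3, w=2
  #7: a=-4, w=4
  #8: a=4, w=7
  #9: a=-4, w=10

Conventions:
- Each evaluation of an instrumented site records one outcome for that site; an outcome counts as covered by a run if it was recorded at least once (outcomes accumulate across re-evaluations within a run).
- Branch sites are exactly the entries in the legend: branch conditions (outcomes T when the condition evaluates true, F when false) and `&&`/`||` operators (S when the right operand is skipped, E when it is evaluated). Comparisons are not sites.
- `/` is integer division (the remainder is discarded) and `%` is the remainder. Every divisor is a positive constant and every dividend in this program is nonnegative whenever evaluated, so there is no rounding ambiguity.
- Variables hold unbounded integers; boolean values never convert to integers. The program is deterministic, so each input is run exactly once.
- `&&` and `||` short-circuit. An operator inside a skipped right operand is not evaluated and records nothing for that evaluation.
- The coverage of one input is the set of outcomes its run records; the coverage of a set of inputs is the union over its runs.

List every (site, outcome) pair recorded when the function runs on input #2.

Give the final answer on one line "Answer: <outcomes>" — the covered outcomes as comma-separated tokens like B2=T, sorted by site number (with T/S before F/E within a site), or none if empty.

Simulating input #2 (a=2, w=3) step by step:
  B1->F, B3->S, B2->T, B7->F
deduplicating events, the covered set is: B1=F, B2=T, B3=S, B7=F

Answer: B1=F, B2=T, B3=S, B7=F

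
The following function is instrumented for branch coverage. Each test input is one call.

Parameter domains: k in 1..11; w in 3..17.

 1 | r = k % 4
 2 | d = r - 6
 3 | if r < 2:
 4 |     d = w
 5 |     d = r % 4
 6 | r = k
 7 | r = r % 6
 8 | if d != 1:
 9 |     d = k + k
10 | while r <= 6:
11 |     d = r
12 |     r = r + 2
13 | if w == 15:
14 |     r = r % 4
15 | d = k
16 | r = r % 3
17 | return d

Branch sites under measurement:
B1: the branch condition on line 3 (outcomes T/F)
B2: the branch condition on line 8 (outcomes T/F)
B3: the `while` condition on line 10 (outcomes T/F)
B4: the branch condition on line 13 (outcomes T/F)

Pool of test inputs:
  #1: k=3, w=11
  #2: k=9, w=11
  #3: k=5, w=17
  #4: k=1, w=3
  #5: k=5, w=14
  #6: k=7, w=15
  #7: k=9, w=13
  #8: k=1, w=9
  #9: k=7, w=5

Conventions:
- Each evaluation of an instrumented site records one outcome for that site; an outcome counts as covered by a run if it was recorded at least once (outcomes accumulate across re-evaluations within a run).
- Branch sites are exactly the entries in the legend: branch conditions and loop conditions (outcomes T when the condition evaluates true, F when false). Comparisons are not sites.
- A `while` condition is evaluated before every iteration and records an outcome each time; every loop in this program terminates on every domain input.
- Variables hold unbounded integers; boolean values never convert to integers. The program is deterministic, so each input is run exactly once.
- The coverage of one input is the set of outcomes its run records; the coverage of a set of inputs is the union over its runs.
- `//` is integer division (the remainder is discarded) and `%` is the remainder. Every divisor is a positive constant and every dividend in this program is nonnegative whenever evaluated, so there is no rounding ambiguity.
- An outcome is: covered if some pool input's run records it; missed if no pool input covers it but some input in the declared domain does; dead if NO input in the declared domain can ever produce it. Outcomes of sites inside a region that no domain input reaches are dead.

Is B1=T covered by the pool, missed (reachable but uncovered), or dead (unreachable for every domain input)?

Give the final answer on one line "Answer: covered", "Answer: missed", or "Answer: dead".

B1=T is recorded by pool input(s) 2, 3, 4, 5, 7, 8 -> covered

Answer: covered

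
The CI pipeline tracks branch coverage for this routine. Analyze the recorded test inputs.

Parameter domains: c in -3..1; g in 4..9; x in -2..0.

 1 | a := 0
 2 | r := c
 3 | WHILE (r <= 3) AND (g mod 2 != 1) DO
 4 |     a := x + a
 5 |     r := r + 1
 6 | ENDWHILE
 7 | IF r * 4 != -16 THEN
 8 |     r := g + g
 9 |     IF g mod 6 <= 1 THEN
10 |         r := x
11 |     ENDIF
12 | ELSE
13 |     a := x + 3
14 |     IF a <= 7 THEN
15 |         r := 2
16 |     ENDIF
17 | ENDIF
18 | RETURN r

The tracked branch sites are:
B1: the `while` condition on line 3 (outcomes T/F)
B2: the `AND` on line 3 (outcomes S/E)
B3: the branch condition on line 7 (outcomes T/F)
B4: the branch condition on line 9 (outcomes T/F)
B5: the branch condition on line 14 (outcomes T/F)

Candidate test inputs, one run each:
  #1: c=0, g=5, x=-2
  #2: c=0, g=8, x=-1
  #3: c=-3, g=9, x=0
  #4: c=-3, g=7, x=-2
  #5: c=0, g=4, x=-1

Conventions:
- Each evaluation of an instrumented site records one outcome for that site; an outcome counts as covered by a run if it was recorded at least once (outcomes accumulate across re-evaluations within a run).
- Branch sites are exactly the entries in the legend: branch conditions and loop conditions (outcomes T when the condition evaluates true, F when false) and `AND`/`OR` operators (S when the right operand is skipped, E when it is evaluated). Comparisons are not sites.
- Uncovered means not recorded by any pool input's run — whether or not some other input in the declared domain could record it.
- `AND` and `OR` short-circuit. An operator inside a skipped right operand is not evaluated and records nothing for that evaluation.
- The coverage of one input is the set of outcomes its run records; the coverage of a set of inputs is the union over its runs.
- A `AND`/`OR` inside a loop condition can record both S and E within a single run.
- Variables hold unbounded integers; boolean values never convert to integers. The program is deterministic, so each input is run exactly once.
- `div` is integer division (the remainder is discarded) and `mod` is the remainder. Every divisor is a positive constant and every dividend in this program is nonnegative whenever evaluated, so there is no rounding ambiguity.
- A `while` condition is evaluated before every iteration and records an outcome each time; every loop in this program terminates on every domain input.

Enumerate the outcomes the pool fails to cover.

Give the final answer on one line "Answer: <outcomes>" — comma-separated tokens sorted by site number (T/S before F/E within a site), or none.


#1 (c=0, g=5, x=-2) -> B2->E, B1->F, B3->T, B4->F; covered: B1=F, B2=E, B3=T, B4=F
#2 (c=0, g=8, x=-1) -> B2->E, B1->T, B2->E, B1->T, B2->E, B1->T, B2->E, B1->T, B2->S, B1->F, B3->T, B4->F; covered: B1=T, B1=F, B2=S, B2=E, B3=T, B4=F
#3 (c=-3, g=9, x=0) -> B2->E, B1->F, B3->T, B4->F; covered: B1=F, B2=E, B3=T, B4=F
#4 (c=-3, g=7, x=-2) -> B2->E, B1->F, B3->T, B4->T; covered: B1=F, B2=E, B3=T, B4=T
#5 (c=0, g=4, x=-1) -> B2->E, B1->T, B2->E, B1->T, B2->E, B1->T, B2->E, B1->T, B2->S, B1->F, B3->T, B4->F; covered: B1=T, B1=F, B2=S, B2=E, B3=T, B4=F
union over the pool: B1=T, B1=F, B2=S, B2=E, B3=T, B4=T, B4=F
uncovered (3 of 10): B3=F, B5=T, B5=F
Answer: B3=F, B5=T, B5=F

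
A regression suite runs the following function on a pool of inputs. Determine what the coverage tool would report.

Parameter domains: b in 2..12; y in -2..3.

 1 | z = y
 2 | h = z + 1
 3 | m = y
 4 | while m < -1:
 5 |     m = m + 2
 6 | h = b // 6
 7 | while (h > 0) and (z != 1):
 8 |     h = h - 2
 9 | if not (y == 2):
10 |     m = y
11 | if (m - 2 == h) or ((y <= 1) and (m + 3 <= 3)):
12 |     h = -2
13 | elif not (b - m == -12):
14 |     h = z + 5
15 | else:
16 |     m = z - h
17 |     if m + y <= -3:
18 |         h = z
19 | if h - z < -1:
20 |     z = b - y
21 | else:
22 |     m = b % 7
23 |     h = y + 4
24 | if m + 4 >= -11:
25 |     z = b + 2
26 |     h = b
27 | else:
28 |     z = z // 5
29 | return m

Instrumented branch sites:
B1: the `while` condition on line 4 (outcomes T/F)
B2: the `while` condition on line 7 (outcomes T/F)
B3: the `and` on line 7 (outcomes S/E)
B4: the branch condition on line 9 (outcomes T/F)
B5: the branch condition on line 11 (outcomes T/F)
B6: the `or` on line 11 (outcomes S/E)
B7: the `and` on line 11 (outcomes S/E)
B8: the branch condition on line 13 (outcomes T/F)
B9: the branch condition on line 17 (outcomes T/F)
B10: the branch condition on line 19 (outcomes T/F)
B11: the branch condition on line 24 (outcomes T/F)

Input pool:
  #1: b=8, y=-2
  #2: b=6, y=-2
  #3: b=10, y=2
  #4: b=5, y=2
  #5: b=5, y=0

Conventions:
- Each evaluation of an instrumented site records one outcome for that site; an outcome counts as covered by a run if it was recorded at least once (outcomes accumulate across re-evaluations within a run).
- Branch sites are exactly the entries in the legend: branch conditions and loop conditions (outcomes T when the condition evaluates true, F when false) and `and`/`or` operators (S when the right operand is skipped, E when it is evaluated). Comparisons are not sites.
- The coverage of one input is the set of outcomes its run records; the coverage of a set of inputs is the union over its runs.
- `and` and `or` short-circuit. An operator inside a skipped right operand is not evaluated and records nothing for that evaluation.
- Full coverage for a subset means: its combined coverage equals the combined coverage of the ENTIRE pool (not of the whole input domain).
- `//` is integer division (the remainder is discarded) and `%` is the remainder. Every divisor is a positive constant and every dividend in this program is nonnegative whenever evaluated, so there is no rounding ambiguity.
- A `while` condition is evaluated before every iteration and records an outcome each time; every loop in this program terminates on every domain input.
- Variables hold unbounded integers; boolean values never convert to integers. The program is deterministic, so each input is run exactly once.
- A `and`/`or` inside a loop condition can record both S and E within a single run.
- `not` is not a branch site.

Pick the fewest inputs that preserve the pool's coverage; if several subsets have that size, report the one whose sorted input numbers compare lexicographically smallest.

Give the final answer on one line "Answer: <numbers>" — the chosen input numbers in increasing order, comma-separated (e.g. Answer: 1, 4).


run #1 (b=8, y=-2) runs B1->T, B1->F, B3->E, B2->T, B3->S, B2->F, B4->T, B6->E, B7->E, B5->T, B10->F, B11->T; records B1=T, B1=F, B2=T, B2=F, B3=S, B3=E, B4=T, B5=T, B6=E, B7=E, B10=F, B11=T
run #2 (b=6, y=-2) runs B1->T, B1->F, B3->E, B2->T, B3->S, B2->F, B4->T, B6->E, B7->E, B5->T, B10->F, B11->T; records B1=T, B1=F, B2=T, B2=F, B3=S, B3=E, B4=T, B5=T, B6=E, B7=E, B10=F, B11=T
run #3 (b=10, y=2) runs B1->F, B3->E, B2->T, B3->S, B2->F, B4->F, B6->E, B7->S, B5->F, B8->T, B10->F, B11->T; records B1=F, B2=T, B2=F, B3=S, B3=E, B4=F, B5=F, B6=E, B7=S, B8=T, B10=F, B11=T
run #4 (b=5, y=2) runs B1->F, B3->S, B2->F, B4->F, B6->S, B5->T, B10->T, B11->T; records B1=F, B2=F, B3=S, B4=F, B5=T, B6=S, B10=T, B11=T
run #5 (b=5, y=0) runs B1->F, B3->S, B2->F, B4->T, B6->E, B7->E, B5->T, B10->T, B11->T; records B1=F, B2=F, B3=S, B4=T, B5=T, B6=E, B7=E, B10=T, B11=T
pool-wide coverage (18 outcomes): B1=T, B1=F, B2=T, B2=F, B3=S, B3=E, B4=T, B4=F, B5=T, B5=F, B6=S, B6=E, B7=S, B7=E, B8=T, B10=T, B10=F, B11=T
checked all size-1 subsets: none covers 18 outcomes (max 12/18)
checked all size-2 subsets: none covers 18 outcomes (max 16/18)
size 3: inputs {1, 3, 4} cover all 18 outcomes, and no lexicographically smaller subset of this size does
Answer: 1, 3, 4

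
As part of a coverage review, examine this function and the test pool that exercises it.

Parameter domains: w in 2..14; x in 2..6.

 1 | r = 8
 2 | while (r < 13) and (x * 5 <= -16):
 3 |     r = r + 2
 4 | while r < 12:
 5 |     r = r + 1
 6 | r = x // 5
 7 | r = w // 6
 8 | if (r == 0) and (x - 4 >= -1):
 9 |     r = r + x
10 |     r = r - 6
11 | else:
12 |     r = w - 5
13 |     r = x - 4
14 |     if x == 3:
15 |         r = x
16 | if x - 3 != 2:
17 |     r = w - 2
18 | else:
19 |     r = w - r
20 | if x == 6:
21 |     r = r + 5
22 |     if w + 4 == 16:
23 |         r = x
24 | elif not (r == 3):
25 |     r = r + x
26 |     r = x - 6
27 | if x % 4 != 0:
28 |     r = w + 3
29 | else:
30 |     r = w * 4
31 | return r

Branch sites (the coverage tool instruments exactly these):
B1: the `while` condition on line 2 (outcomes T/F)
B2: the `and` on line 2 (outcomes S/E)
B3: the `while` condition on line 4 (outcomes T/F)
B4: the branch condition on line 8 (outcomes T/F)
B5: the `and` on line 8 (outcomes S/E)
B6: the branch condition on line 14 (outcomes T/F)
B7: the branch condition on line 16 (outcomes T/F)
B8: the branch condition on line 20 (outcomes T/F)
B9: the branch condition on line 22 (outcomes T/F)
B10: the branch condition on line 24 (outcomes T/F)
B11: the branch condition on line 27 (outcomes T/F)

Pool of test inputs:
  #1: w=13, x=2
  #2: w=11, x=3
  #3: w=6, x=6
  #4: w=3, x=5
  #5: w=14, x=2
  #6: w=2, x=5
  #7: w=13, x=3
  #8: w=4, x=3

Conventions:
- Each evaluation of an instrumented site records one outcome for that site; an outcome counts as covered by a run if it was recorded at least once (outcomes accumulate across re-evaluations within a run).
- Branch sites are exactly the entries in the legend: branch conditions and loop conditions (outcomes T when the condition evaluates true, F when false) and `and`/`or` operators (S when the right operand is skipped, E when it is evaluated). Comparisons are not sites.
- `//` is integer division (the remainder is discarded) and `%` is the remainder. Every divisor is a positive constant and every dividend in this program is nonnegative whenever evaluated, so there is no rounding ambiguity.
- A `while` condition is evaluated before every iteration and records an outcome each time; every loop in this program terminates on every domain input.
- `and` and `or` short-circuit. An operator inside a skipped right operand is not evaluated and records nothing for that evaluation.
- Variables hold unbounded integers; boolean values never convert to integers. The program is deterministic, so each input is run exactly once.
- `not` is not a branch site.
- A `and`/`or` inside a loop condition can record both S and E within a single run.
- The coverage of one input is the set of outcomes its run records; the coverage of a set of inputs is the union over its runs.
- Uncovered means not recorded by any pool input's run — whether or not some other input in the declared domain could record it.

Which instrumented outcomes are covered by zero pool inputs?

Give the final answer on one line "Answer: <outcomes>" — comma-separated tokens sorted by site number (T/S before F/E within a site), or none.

input #1 (w=13, x=2): events B2->E, B1->F, B3->T, B3->T, B3->T, B3->T, B3->F, B5->S, B4->F, B6->F, B7->T, B8->F, B10->T, B11->T; covers B1=F, B2=E, B3=T, B3=F, B4=F, B5=S, B6=F, B7=T, B8=F, B10=T, B11=T
input #2 (w=11, x=3): events B2->E, B1->F, B3->T, B3->T, B3->T, B3->T, B3->F, B5->S, B4->F, B6->T, B7->T, B8->F, B10->T, B11->T; covers B1=F, B2=E, B3=T, B3=F, B4=F, B5=S, B6=T, B7=T, B8=F, B10=T, B11=T
input #3 (w=6, x=6): events B2->E, B1->F, B3->T, B3->T, B3->T, B3->T, B3->F, B5->S, B4->F, B6->F, B7->T, B8->T, B9->F, B11->T; covers B1=F, B2=E, B3=T, B3=F, B4=F, B5=S, B6=F, B7=T, B8=T, B9=F, B11=T
input #4 (w=3, x=5): events B2->E, B1->F, B3->T, B3->T, B3->T, B3->T, B3->F, B5->E, B4->T, B7->F, B8->F, B10->T, B11->T; covers B1=F, B2=E, B3=T, B3=F, B4=T, B5=E, B7=F, B8=F, B10=T, B11=T
input #5 (w=14, x=2): events B2->E, B1->F, B3->T, B3->T, B3->T, B3->T, B3->F, B5->S, B4->F, B6->F, B7->T, B8->F, B10->T, B11->T; covers B1=F, B2=E, B3=T, B3=F, B4=F, B5=S, B6=F, B7=T, B8=F, B10=T, B11=T
input #6 (w=2, x=5): events B2->E, B1->F, B3->T, B3->T, B3->T, B3->T, B3->F, B5->E, B4->T, B7->F, B8->F, B10->F, B11->T; covers B1=F, B2=E, B3=T, B3=F, B4=T, B5=E, B7=F, B8=F, B10=F, B11=T
input #7 (w=13, x=3): events B2->E, B1->F, B3->T, B3->T, B3->T, B3->T, B3->F, B5->S, B4->F, B6->T, B7->T, B8->F, B10->T, B11->T; covers B1=F, B2=E, B3=T, B3=F, B4=F, B5=S, B6=T, B7=T, B8=F, B10=T, B11=T
input #8 (w=4, x=3): events B2->E, B1->F, B3->T, B3->T, B3->T, B3->T, B3->F, B5->E, B4->T, B7->T, B8->F, B10->T, B11->T; covers B1=F, B2=E, B3=T, B3=F, B4=T, B5=E, B7=T, B8=F, B10=T, B11=T
union over the pool: B1=F, B2=E, B3=T, B3=F, B4=T, B4=F, B5=S, B5=E, B6=T, B6=F, B7=T, B7=F, B8=T, B8=F, B9=F, B10=T, B10=F, B11=T
uncovered (4 of 22): B1=T, B2=S, B9=T, B11=F

Answer: B1=T, B2=S, B9=T, B11=F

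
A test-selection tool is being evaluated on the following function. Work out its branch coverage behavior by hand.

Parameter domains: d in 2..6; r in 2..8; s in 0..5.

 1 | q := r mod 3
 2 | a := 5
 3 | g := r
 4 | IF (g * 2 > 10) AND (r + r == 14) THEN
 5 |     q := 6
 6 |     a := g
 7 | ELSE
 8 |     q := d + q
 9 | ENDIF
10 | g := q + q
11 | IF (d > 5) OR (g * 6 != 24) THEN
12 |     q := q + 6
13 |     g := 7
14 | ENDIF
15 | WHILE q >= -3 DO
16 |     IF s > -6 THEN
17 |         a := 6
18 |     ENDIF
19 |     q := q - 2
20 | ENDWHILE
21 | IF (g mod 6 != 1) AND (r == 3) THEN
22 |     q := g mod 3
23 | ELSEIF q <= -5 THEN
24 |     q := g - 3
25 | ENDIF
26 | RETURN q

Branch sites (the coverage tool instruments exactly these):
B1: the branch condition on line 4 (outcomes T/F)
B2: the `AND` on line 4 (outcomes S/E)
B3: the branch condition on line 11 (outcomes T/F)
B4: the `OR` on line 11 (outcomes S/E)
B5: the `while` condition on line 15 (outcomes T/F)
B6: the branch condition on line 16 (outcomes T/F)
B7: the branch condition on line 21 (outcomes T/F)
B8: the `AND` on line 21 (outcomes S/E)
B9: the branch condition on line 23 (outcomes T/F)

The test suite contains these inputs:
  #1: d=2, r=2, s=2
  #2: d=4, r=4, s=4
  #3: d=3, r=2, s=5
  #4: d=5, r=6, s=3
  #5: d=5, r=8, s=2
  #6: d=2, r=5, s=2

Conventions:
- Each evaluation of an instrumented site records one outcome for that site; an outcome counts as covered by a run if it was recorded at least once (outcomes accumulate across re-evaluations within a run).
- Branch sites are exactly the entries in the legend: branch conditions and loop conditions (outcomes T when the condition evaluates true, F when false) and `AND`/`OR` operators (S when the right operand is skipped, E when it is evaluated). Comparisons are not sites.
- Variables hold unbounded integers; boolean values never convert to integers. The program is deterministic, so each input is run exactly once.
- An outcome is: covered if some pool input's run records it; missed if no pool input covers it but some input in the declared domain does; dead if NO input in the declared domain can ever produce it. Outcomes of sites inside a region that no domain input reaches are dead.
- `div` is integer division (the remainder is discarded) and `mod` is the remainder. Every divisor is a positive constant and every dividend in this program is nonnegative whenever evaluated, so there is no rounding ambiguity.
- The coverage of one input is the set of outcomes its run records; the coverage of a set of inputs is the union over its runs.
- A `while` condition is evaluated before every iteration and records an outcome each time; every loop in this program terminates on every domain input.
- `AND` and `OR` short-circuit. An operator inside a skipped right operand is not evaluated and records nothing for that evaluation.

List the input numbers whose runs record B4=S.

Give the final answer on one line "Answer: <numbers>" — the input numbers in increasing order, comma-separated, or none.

input #1 (d=2, r=2, s=2): never hits B4=S
input #2 (d=4, r=4, s=4): never hits B4=S
input #3 (d=3, r=2, s=5): never hits B4=S
input #4 (d=5, r=6, s=3): never hits B4=S
input #5 (d=5, r=8, s=2): never hits B4=S
input #6 (d=2, r=5, s=2): never hits B4=S

Answer: none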